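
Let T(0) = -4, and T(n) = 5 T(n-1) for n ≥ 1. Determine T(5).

T(1) = 5·(-4) = -20
T(2) = 5·(-20) = -100
T(3) = 5·(-100) = -500
T(4) = 5·(-500) = -2500
T(5) = 5·(-2500) = -12500

-12500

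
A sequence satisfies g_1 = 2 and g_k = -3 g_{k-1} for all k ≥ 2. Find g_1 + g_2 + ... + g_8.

g_2 = -3(2) = -6
g_3 = -3(-6) = 18
g_4 = -3(18) = -54
g_5 = -3(-54) = 162
g_6 = -3(162) = -486
g_7 = -3(-486) = 1458
g_8 = -3(1458) = -4374
Sum = 2 + (-6) + 18 + (-54) + 162 + (-486) + 1458 + (-4374) = -3280

-3280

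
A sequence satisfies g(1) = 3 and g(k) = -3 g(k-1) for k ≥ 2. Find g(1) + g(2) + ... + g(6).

-546

g(2) = -3·3 = -9
g(3) = -3·(-9) = 27
g(4) = -3·27 = -81
g(5) = -3·(-81) = 243
g(6) = -3·243 = -729
Sum = 3 + (-9) + 27 + (-81) + 243 + (-729) = -546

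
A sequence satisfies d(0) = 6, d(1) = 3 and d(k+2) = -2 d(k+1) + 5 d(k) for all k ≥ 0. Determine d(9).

-80277

d(2) = -2·3 + 5·6 = 24
d(3) = -2·24 + 5·3 = -33
d(4) = -2·(-33) + 5·24 = 186
d(5) = -2·186 + 5·(-33) = -537
d(6) = -2·(-537) + 5·186 = 2004
d(7) = -2·2004 + 5·(-537) = -6693
d(8) = -2·(-6693) + 5·2004 = 23406
d(9) = -2·23406 + 5·(-6693) = -80277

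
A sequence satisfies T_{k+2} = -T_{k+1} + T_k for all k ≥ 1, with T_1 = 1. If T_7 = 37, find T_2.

-4

Let T_2 = z.
T_3 = 1 - z
T_4 = -1 + 2z
T_5 = 2 - 3z
T_6 = -3 + 5z
T_7 = 5 - 8z
So 5 - 8z = 37, giving z = -4.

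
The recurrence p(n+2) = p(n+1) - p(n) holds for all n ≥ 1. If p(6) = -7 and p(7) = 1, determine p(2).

8

Rearranging, p(n-2) = -(p(n) - p(n-1)).
p(5) = -(1 - (-7)) = -8
p(4) = -(-7 - (-8)) = -1
p(3) = -(-8 - (-1)) = 7
p(2) = -(-1 - 7) = 8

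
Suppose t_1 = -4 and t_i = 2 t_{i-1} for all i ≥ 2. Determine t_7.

-256

t_2 = 2*(-4) = -8
t_3 = 2*(-8) = -16
t_4 = 2*(-16) = -32
t_5 = 2*(-32) = -64
t_6 = 2*(-64) = -128
t_7 = 2*(-128) = -256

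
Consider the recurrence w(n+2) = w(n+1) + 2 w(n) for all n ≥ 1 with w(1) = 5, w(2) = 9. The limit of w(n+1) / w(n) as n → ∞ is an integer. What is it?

2

The characteristic equation is r^2 - r - 2 = 0, which factors as (r - 2)(r + 1) = 0.
So the roots are 2 and -1. Since |2| > |-1| and the coefficient of 2^n is non-zero, the ratio tends to 2.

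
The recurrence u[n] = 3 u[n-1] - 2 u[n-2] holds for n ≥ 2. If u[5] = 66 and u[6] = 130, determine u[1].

6

Rearranging, u[n-2] = (u[n] - 3 u[n-1]) / -2.
u[4] = (130 - 3·66) / -2 = -68/-2 = 34
u[3] = (66 - 3·34) / -2 = -36/-2 = 18
u[2] = (34 - 3·18) / -2 = -20/-2 = 10
u[1] = (18 - 3·10) / -2 = -12/-2 = 6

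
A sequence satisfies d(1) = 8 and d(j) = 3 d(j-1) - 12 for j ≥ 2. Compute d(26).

1694577218892

The fixed point is -12/(1 - 3) = 6, so d(j) - 6 = 3(d(j-1) - 6).
Hence d(j) = 2·3^{j-1} + 6.
d(26) = 2·3^{25} + 6 = 2·847288609443 + 6 = 1694577218892.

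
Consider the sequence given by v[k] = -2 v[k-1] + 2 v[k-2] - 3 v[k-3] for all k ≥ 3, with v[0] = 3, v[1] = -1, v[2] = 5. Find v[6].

507

v[3] = -2(5) + 2(-1) - 3(3) = -21
v[4] = -2(-21) + 2(5) - 3(-1) = 55
v[5] = -2(55) + 2(-21) - 3(5) = -167
v[6] = -2(-167) + 2(55) - 3(-21) = 507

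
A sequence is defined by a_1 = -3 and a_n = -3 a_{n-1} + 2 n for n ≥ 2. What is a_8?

a_2 = -3*(-3) + 4 = 13
a_3 = -3*13 + 6 = -33
a_4 = -3*(-33) + 8 = 107
a_5 = -3*107 + 10 = -311
a_6 = -3*(-311) + 12 = 945
a_7 = -3*945 + 14 = -2821
a_8 = -3*(-2821) + 16 = 8479

8479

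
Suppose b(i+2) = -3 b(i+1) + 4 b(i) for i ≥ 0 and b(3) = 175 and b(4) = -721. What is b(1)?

Rearranging, b(i-2) = (b(i) + 3 b(i-1)) / 4.
b(2) = (-721 + 3·175) / 4 = -196/4 = -49
b(1) = (175 + 3·(-49)) / 4 = 28/4 = 7

7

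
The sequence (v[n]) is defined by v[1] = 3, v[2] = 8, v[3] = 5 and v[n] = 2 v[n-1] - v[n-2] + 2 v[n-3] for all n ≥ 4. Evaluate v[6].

56

v[4] = 2*5 - 8 + 2*3 = 8
v[5] = 2*8 - 5 + 2*8 = 27
v[6] = 2*27 - 8 + 2*5 = 56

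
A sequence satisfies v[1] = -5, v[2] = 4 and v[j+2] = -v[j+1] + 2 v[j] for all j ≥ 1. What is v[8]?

382

v[3] = -4 + 2(-5) = -14
v[4] = -(-14) + 2(4) = 22
v[5] = -22 + 2(-14) = -50
v[6] = -(-50) + 2(22) = 94
v[7] = -94 + 2(-50) = -194
v[8] = -(-194) + 2(94) = 382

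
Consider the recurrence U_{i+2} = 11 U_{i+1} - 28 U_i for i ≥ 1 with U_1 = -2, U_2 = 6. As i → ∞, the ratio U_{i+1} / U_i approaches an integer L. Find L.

The characteristic equation is r^2 - 11r + 28 = 0, which factors as (r - 7)(r - 4) = 0.
So the roots are 7 and 4. Since |7| > |4| and the coefficient of 7^i is non-zero, the ratio tends to 7.

7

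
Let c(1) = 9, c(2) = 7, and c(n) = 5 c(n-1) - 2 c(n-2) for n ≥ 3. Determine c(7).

c(3) = 5(7) - 2(9) = 17
c(4) = 5(17) - 2(7) = 71
c(5) = 5(71) - 2(17) = 321
c(6) = 5(321) - 2(71) = 1463
c(7) = 5(1463) - 2(321) = 6673

6673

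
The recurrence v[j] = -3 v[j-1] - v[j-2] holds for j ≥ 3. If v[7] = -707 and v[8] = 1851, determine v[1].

5

Rearranging, v[j-2] = -(v[j] + 3 v[j-1]).
v[6] = -(1851 + 3*(-707)) = 270
v[5] = -(-707 + 3*270) = -103
v[4] = -(270 + 3*(-103)) = 39
v[3] = -(-103 + 3*39) = -14
v[2] = -(39 + 3*(-14)) = 3
v[1] = -(-14 + 3*3) = 5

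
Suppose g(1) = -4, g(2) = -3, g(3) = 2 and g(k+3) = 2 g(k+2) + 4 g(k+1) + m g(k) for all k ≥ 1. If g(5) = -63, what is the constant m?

g(4) = -8 - 4m
g(5) = -8 - 11m
So -8 - 11m = -63, giving m = 5.

5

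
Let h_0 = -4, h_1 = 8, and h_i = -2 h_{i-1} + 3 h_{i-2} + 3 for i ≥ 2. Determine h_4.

-226

h_2 = -2(8) + 3(-4) + 3 = -25
h_3 = -2(-25) + 3(8) + 3 = 77
h_4 = -2(77) + 3(-25) + 3 = -226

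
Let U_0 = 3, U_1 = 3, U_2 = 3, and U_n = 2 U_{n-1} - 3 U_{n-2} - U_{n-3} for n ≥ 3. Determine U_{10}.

-762

U_3 = 2*3 - 3*3 - 3 = -6
U_4 = 2*(-6) - 3*3 - 3 = -24
U_5 = 2*(-24) - 3*(-6) - 3 = -33
U_6 = 2*(-33) - 3*(-24) - (-6) = 12
U_7 = 2*12 - 3*(-33) - (-24) = 147
U_8 = 2*147 - 3*12 - (-33) = 291
U_9 = 2*291 - 3*147 - 12 = 129
U_{10} = 2*129 - 3*291 - 147 = -762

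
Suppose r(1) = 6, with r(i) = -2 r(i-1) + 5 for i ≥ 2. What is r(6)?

r(2) = -2*6 + 5 = -7
r(3) = -2*(-7) + 5 = 19
r(4) = -2*19 + 5 = -33
r(5) = -2*(-33) + 5 = 71
r(6) = -2*71 + 5 = -137

-137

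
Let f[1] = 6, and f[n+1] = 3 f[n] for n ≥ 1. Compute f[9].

f[2] = 3·6 = 18
f[3] = 3·18 = 54
f[4] = 3·54 = 162
f[5] = 3·162 = 486
f[6] = 3·486 = 1458
f[7] = 3·1458 = 4374
f[8] = 3·4374 = 13122
f[9] = 3·13122 = 39366

39366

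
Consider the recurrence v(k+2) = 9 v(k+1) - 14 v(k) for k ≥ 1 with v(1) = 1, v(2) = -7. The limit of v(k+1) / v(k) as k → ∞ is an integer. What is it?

7

The characteristic equation is r^2 - 9r + 14 = 0, which factors as (r - 7)(r - 2) = 0.
So the roots are 7 and 2. Since |7| > |2| and the coefficient of 7^k is non-zero, the ratio tends to 7.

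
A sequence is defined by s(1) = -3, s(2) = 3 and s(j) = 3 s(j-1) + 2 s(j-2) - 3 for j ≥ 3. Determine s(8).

s(3) = 3*3 + 2*(-3) - 3 = 0
s(4) = 3*0 + 2*3 - 3 = 3
s(5) = 3*3 + 2*0 - 3 = 6
s(6) = 3*6 + 2*3 - 3 = 21
s(7) = 3*21 + 2*6 - 3 = 72
s(8) = 3*72 + 2*21 - 3 = 255

255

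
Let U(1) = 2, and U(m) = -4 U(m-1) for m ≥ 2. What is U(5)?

U(2) = -4*2 = -8
U(3) = -4*(-8) = 32
U(4) = -4*32 = -128
U(5) = -4*(-128) = 512

512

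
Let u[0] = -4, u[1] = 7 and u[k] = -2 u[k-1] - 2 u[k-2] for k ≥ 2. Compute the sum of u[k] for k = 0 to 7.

15

u[2] = -2*7 - 2*(-4) = -6
u[3] = -2*(-6) - 2*7 = -2
u[4] = -2*(-2) - 2*(-6) = 16
u[5] = -2*16 - 2*(-2) = -28
u[6] = -2*(-28) - 2*16 = 24
u[7] = -2*24 - 2*(-28) = 8
Sum = (-4) + 7 + (-6) + (-2) + 16 + (-28) + 24 + 8 = 15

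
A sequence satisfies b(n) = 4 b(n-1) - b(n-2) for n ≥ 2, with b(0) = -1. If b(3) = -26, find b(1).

-2

Let b(1) = y.
b(2) = 1 + 4y
b(3) = 4 + 15y
So 4 + 15y = -26, giving y = -2.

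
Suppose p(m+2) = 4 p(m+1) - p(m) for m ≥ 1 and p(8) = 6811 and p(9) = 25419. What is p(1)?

-5

Rearranging, p(m-2) = -(p(m) - 4 p(m-1)).
p(7) = -(25419 - 4·6811) = 1825
p(6) = -(6811 - 4·1825) = 489
p(5) = -(1825 - 4·489) = 131
p(4) = -(489 - 4·131) = 35
p(3) = -(131 - 4·35) = 9
p(2) = -(35 - 4·9) = 1
p(1) = -(9 - 4·1) = -5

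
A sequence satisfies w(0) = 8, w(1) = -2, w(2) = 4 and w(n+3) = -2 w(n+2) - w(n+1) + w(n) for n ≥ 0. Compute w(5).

w(3) = -2·4 - (-2) + 8 = 2
w(4) = -2·2 - 4 + (-2) = -10
w(5) = -2·(-10) - 2 + 4 = 22

22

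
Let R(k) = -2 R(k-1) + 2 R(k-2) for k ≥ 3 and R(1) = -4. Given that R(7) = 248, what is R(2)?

-5

Let R(2) = v.
R(3) = -8 - 2v
R(4) = 16 + 6v
R(5) = -48 - 16v
R(6) = 128 + 44v
R(7) = -352 - 120v
So -352 - 120v = 248, giving v = -5.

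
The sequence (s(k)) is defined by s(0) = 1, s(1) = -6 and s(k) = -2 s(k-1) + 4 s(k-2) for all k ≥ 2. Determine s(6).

1856

s(2) = -2·(-6) + 4·1 = 16
s(3) = -2·16 + 4·(-6) = -56
s(4) = -2·(-56) + 4·16 = 176
s(5) = -2·176 + 4·(-56) = -576
s(6) = -2·(-576) + 4·176 = 1856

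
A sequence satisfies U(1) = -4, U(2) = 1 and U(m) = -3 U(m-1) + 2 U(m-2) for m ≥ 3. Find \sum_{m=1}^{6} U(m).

U(3) = -3*1 + 2*(-4) = -11
U(4) = -3*(-11) + 2*1 = 35
U(5) = -3*35 + 2*(-11) = -127
U(6) = -3*(-127) + 2*35 = 451
Sum = (-4) + 1 + (-11) + 35 + (-127) + 451 = 345

345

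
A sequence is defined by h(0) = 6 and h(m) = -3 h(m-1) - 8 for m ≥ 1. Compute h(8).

h(1) = -3(6) - 8 = -26
h(2) = -3(-26) - 8 = 70
h(3) = -3(70) - 8 = -218
h(4) = -3(-218) - 8 = 646
h(5) = -3(646) - 8 = -1946
h(6) = -3(-1946) - 8 = 5830
h(7) = -3(5830) - 8 = -17498
h(8) = -3(-17498) - 8 = 52486

52486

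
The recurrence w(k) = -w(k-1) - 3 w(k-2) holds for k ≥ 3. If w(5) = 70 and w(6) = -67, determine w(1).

Rearranging, w(k-2) = (w(k) + w(k-1)) / -3.
w(4) = (-67 + 70) / -3 = 3/-3 = -1
w(3) = (70 + (-1)) / -3 = 69/-3 = -23
w(2) = (-1 + (-23)) / -3 = -24/-3 = 8
w(1) = (-23 + 8) / -3 = -15/-3 = 5

5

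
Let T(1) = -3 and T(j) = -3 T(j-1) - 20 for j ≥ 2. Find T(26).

-1694577218891

The fixed point is -20/(1 + 3) = -5, so T(j) + 5 = -3(T(j-1) + 5).
Hence T(j) = 2·(-3)^{j-1} - 5.
T(26) = 2·(-3)^{25} - 5 = 2·-847288609443 - 5 = -1694577218891.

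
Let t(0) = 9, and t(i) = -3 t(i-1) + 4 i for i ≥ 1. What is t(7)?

t(1) = -3·9 + 4 = -23
t(2) = -3·(-23) + 8 = 77
t(3) = -3·77 + 12 = -219
t(4) = -3·(-219) + 16 = 673
t(5) = -3·673 + 20 = -1999
t(6) = -3·(-1999) + 24 = 6021
t(7) = -3·6021 + 28 = -18035

-18035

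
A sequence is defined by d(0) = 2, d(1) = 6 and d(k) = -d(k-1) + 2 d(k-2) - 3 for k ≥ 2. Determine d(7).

d(2) = -6 + 2*2 - 3 = -5
d(3) = -(-5) + 2*6 - 3 = 14
d(4) = -14 + 2*(-5) - 3 = -27
d(5) = -(-27) + 2*14 - 3 = 52
d(6) = -52 + 2*(-27) - 3 = -109
d(7) = -(-109) + 2*52 - 3 = 210

210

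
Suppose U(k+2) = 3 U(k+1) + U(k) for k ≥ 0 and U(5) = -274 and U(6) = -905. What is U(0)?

Rearranging, U(k-2) = U(k) - 3 U(k-1).
U(4) = -905 - 3·(-274) = -83
U(3) = -274 - 3·(-83) = -25
U(2) = -83 - 3·(-25) = -8
U(1) = -25 - 3·(-8) = -1
U(0) = -8 - 3·(-1) = -5

-5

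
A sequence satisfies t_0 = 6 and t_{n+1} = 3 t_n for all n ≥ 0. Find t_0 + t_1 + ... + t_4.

t_1 = 3(6) = 18
t_2 = 3(18) = 54
t_3 = 3(54) = 162
t_4 = 3(162) = 486
Sum = 6 + 18 + 54 + 162 + 486 = 726

726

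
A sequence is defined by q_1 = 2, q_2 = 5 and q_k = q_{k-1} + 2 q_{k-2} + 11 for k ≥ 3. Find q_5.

92

q_3 = 5 + 2*2 + 11 = 20
q_4 = 20 + 2*5 + 11 = 41
q_5 = 41 + 2*20 + 11 = 92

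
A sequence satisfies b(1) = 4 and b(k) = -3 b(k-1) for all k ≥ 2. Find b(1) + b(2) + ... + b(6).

-728

b(2) = -3(4) = -12
b(3) = -3(-12) = 36
b(4) = -3(36) = -108
b(5) = -3(-108) = 324
b(6) = -3(324) = -972
Sum = 4 + (-12) + 36 + (-108) + 324 + (-972) = -728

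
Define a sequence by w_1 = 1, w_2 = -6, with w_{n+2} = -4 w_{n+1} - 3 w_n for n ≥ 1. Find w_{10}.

w_3 = -4·(-6) - 3·1 = 21
w_4 = -4·21 - 3·(-6) = -66
w_5 = -4·(-66) - 3·21 = 201
w_6 = -4·201 - 3·(-66) = -606
w_7 = -4·(-606) - 3·201 = 1821
w_8 = -4·1821 - 3·(-606) = -5466
w_9 = -4·(-5466) - 3·1821 = 16401
w_{10} = -4·16401 - 3·(-5466) = -49206

-49206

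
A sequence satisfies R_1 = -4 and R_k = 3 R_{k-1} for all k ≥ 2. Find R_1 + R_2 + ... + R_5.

R_2 = 3*(-4) = -12
R_3 = 3*(-12) = -36
R_4 = 3*(-36) = -108
R_5 = 3*(-108) = -324
Sum = (-4) + (-12) + (-36) + (-108) + (-324) = -484

-484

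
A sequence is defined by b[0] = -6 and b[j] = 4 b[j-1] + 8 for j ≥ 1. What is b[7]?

-54616

b[1] = 4·(-6) + 8 = -16
b[2] = 4·(-16) + 8 = -56
b[3] = 4·(-56) + 8 = -216
b[4] = 4·(-216) + 8 = -856
b[5] = 4·(-856) + 8 = -3416
b[6] = 4·(-3416) + 8 = -13656
b[7] = 4·(-13656) + 8 = -54616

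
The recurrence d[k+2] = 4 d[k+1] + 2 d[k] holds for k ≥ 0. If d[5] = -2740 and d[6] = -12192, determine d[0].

Rearranging, d[k-2] = (d[k] - 4 d[k-1]) / 2.
d[4] = (-12192 - 4*(-2740)) / 2 = -1232/2 = -616
d[3] = (-2740 - 4*(-616)) / 2 = -276/2 = -138
d[2] = (-616 - 4*(-138)) / 2 = -64/2 = -32
d[1] = (-138 - 4*(-32)) / 2 = -10/2 = -5
d[0] = (-32 - 4*(-5)) / 2 = -12/2 = -6

-6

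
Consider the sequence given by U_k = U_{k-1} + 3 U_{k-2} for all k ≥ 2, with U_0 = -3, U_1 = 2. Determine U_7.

U_2 = 2 + 3·(-3) = -7
U_3 = (-7) + 3·2 = -1
U_4 = (-1) + 3·(-7) = -22
U_5 = (-22) + 3·(-1) = -25
U_6 = (-25) + 3·(-22) = -91
U_7 = (-91) + 3·(-25) = -166

-166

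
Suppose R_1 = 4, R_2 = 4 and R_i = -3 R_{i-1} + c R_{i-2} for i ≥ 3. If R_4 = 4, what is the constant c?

R_3 = -12 + 4c
R_4 = 36 - 8c
So 36 - 8c = 4, giving c = 4.

4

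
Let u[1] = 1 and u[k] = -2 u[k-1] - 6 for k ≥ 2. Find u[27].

The fixed point is -6/(1 + 2) = -2, so u[k] + 2 = -2(u[k-1] + 2).
Hence u[k] = 3·(-2)^{k-1} - 2.
u[27] = 3·(-2)^{26} - 2 = 3·67108864 - 2 = 201326590.

201326590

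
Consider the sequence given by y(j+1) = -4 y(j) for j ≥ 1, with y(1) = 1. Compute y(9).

y(2) = -4*1 = -4
y(3) = -4*(-4) = 16
y(4) = -4*16 = -64
y(5) = -4*(-64) = 256
y(6) = -4*256 = -1024
y(7) = -4*(-1024) = 4096
y(8) = -4*4096 = -16384
y(9) = -4*(-16384) = 65536

65536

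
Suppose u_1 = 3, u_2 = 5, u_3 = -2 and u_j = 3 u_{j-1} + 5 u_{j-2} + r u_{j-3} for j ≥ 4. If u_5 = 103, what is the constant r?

4

u_4 = 19 + 3r
u_5 = 47 + 14r
So 47 + 14r = 103, giving r = 4.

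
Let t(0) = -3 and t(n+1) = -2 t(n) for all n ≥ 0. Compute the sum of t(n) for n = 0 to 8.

t(1) = -2·(-3) = 6
t(2) = -2·6 = -12
t(3) = -2·(-12) = 24
t(4) = -2·24 = -48
t(5) = -2·(-48) = 96
t(6) = -2·96 = -192
t(7) = -2·(-192) = 384
t(8) = -2·384 = -768
Sum = (-3) + 6 + (-12) + 24 + (-48) + 96 + (-192) + 384 + (-768) = -513

-513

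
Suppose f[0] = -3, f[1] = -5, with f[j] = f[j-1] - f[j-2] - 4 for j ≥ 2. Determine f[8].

f[2] = (-5) - (-3) - 4 = -6
f[3] = (-6) - (-5) - 4 = -5
f[4] = (-5) - (-6) - 4 = -3
f[5] = (-3) - (-5) - 4 = -2
f[6] = (-2) - (-3) - 4 = -3
f[7] = (-3) - (-2) - 4 = -5
f[8] = (-5) - (-3) - 4 = -6

-6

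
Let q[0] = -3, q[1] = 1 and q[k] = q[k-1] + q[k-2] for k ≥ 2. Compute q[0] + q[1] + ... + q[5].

-12

q[2] = 1 + (-3) = -2
q[3] = (-2) + 1 = -1
q[4] = (-1) + (-2) = -3
q[5] = (-3) + (-1) = -4
Sum = (-3) + 1 + (-2) + (-1) + (-3) + (-4) = -12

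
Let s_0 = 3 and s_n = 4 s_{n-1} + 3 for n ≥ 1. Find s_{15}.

The fixed point is 3/(1 - 4) = -1, so s_n + 1 = 4(s_{n-1} + 1).
Hence s_n = 4·4^n - 1.
s_{15} = 4·4^{15} - 1 = 4·1073741824 - 1 = 4294967295.

4294967295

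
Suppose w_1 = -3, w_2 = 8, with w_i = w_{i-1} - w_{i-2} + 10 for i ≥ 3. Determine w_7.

w_3 = 8 - (-3) + 10 = 21
w_4 = 21 - 8 + 10 = 23
w_5 = 23 - 21 + 10 = 12
w_6 = 12 - 23 + 10 = -1
w_7 = (-1) - 12 + 10 = -3

-3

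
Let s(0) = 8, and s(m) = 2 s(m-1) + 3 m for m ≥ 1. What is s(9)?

s(1) = 2·8 + 3 = 19
s(2) = 2·19 + 6 = 44
s(3) = 2·44 + 9 = 97
s(4) = 2·97 + 12 = 206
s(5) = 2·206 + 15 = 427
s(6) = 2·427 + 18 = 872
s(7) = 2·872 + 21 = 1765
s(8) = 2·1765 + 24 = 3554
s(9) = 2·3554 + 27 = 7135

7135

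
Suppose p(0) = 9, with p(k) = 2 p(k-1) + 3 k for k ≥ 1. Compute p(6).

p(1) = 2·9 + 3 = 21
p(2) = 2·21 + 6 = 48
p(3) = 2·48 + 9 = 105
p(4) = 2·105 + 12 = 222
p(5) = 2·222 + 15 = 459
p(6) = 2·459 + 18 = 936

936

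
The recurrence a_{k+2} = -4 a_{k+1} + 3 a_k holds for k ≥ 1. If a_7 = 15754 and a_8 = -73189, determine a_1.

Rearranging, a_{k-2} = (a_k + 4 a_{k-1}) / 3.
a_6 = (-73189 + 4*15754) / 3 = -10173/3 = -3391
a_5 = (15754 + 4*(-3391)) / 3 = 2190/3 = 730
a_4 = (-3391 + 4*730) / 3 = -471/3 = -157
a_3 = (730 + 4*(-157)) / 3 = 102/3 = 34
a_2 = (-157 + 4*34) / 3 = -21/3 = -7
a_1 = (34 + 4*(-7)) / 3 = 6/3 = 2

2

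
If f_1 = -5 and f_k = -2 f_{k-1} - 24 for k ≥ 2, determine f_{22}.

The fixed point is -24/(1 + 2) = -8, so f_k + 8 = -2(f_{k-1} + 8).
Hence f_k = 3·(-2)^{k-1} - 8.
f_{22} = 3·(-2)^{21} - 8 = 3·-2097152 - 8 = -6291464.

-6291464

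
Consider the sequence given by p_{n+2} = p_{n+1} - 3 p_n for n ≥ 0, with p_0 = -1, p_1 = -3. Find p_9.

p_2 = (-3) - 3*(-1) = 0
p_3 = 0 - 3*(-3) = 9
p_4 = 9 - 3*0 = 9
p_5 = 9 - 3*9 = -18
p_6 = (-18) - 3*9 = -45
p_7 = (-45) - 3*(-18) = 9
p_8 = 9 - 3*(-45) = 144
p_9 = 144 - 3*9 = 117

117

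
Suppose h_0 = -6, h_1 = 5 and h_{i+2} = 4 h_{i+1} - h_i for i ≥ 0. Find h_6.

h_2 = 4·5 - (-6) = 26
h_3 = 4·26 - 5 = 99
h_4 = 4·99 - 26 = 370
h_5 = 4·370 - 99 = 1381
h_6 = 4·1381 - 370 = 5154

5154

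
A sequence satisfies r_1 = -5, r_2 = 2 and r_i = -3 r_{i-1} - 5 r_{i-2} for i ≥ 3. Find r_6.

r_3 = -3*2 - 5*(-5) = 19
r_4 = -3*19 - 5*2 = -67
r_5 = -3*(-67) - 5*19 = 106
r_6 = -3*106 - 5*(-67) = 17

17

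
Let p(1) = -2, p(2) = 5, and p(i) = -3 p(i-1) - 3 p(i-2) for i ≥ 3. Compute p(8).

p(3) = -3·5 - 3·(-2) = -9
p(4) = -3·(-9) - 3·5 = 12
p(5) = -3·12 - 3·(-9) = -9
p(6) = -3·(-9) - 3·12 = -9
p(7) = -3·(-9) - 3·(-9) = 54
p(8) = -3·54 - 3·(-9) = -135

-135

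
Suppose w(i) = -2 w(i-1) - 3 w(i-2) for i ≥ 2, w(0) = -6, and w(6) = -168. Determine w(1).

Let w(1) = z.
w(2) = 18 - 2z
w(3) = -36 + z
w(4) = 18 + 4z
w(5) = 72 - 11z
w(6) = -198 + 10z
So -198 + 10z = -168, giving z = 3.

3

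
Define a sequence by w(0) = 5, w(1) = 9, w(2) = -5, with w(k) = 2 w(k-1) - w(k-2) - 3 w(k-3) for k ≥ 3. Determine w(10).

w(3) = 2·(-5) - 9 - 3·5 = -34
w(4) = 2·(-34) - (-5) - 3·9 = -90
w(5) = 2·(-90) - (-34) - 3·(-5) = -131
w(6) = 2·(-131) - (-90) - 3·(-34) = -70
w(7) = 2·(-70) - (-131) - 3·(-90) = 261
w(8) = 2·261 - (-70) - 3·(-131) = 985
w(9) = 2·985 - 261 - 3·(-70) = 1919
w(10) = 2·1919 - 985 - 3·261 = 2070

2070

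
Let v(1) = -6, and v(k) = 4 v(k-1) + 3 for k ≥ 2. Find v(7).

v(2) = 4*(-6) + 3 = -21
v(3) = 4*(-21) + 3 = -81
v(4) = 4*(-81) + 3 = -321
v(5) = 4*(-321) + 3 = -1281
v(6) = 4*(-1281) + 3 = -5121
v(7) = 4*(-5121) + 3 = -20481

-20481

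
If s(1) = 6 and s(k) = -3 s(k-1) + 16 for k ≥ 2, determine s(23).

The fixed point is 16/(1 + 3) = 4, so s(k) - 4 = -3(s(k-1) - 4).
Hence s(k) = 2·(-3)^{k-1} + 4.
s(23) = 2·(-3)^{22} + 4 = 2·31381059609 + 4 = 62762119222.

62762119222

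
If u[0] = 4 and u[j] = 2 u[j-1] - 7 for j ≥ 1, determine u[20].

The fixed point is -7/(1 - 2) = 7, so u[j] - 7 = 2(u[j-1] - 7).
Hence u[j] = -3·2^j + 7.
u[20] = -3·2^{20} + 7 = -3·1048576 + 7 = -3145721.

-3145721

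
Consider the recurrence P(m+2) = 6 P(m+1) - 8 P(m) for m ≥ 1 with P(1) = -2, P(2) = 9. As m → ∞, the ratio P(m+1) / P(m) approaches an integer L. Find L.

The characteristic equation is r^2 - 6r + 8 = 0, which factors as (r - 4)(r - 2) = 0.
So the roots are 4 and 2. Since |4| > |2| and the coefficient of 4^m is non-zero, the ratio tends to 4.

4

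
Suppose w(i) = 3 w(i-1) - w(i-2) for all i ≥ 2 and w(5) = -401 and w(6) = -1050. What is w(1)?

Rearranging, w(i-2) = -(w(i) - 3 w(i-1)).
w(4) = -(-1050 - 3·(-401)) = -153
w(3) = -(-401 - 3·(-153)) = -58
w(2) = -(-153 - 3·(-58)) = -21
w(1) = -(-58 - 3·(-21)) = -5

-5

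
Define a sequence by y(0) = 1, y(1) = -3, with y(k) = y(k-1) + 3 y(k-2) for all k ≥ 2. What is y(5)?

-36

y(2) = (-3) + 3*1 = 0
y(3) = 0 + 3*(-3) = -9
y(4) = (-9) + 3*0 = -9
y(5) = (-9) + 3*(-9) = -36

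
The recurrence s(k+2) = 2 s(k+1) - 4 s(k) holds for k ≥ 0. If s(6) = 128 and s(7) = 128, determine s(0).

2

Rearranging, s(k-2) = (s(k) - 2 s(k-1)) / -4.
s(5) = (128 - 2·128) / -4 = -128/-4 = 32
s(4) = (128 - 2·32) / -4 = 64/-4 = -16
s(3) = (32 - 2·(-16)) / -4 = 64/-4 = -16
s(2) = (-16 - 2·(-16)) / -4 = 16/-4 = -4
s(1) = (-16 - 2·(-4)) / -4 = -8/-4 = 2
s(0) = (-4 - 2·2) / -4 = -8/-4 = 2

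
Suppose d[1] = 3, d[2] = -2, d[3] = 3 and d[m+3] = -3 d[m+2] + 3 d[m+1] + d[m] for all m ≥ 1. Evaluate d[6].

-162

d[4] = -3·3 + 3·(-2) + 3 = -12
d[5] = -3·(-12) + 3·3 + (-2) = 43
d[6] = -3·43 + 3·(-12) + 3 = -162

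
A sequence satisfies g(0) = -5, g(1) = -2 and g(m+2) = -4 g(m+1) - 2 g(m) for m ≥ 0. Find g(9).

-109856

g(2) = -4(-2) - 2(-5) = 18
g(3) = -4(18) - 2(-2) = -68
g(4) = -4(-68) - 2(18) = 236
g(5) = -4(236) - 2(-68) = -808
g(6) = -4(-808) - 2(236) = 2760
g(7) = -4(2760) - 2(-808) = -9424
g(8) = -4(-9424) - 2(2760) = 32176
g(9) = -4(32176) - 2(-9424) = -109856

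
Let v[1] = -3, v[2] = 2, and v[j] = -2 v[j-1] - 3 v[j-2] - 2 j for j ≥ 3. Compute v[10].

-150

v[3] = -2*2 - 3*(-3) - 6 = -1
v[4] = -2*(-1) - 3*2 - 8 = -12
v[5] = -2*(-12) - 3*(-1) - 10 = 17
v[6] = -2*17 - 3*(-12) - 12 = -10
v[7] = -2*(-10) - 3*17 - 14 = -45
v[8] = -2*(-45) - 3*(-10) - 16 = 104
v[9] = -2*104 - 3*(-45) - 18 = -91
v[10] = -2*(-91) - 3*104 - 20 = -150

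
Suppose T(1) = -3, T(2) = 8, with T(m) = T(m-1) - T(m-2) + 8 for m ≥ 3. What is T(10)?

T(3) = 8 - (-3) + 8 = 19
T(4) = 19 - 8 + 8 = 19
T(5) = 19 - 19 + 8 = 8
T(6) = 8 - 19 + 8 = -3
T(7) = (-3) - 8 + 8 = -3
T(8) = (-3) - (-3) + 8 = 8
T(9) = 8 - (-3) + 8 = 19
T(10) = 19 - 8 + 8 = 19

19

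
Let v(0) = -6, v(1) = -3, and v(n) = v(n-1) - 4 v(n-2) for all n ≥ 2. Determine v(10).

v(2) = (-3) - 4(-6) = 21
v(3) = 21 - 4(-3) = 33
v(4) = 33 - 4(21) = -51
v(5) = (-51) - 4(33) = -183
v(6) = (-183) - 4(-51) = 21
v(7) = 21 - 4(-183) = 753
v(8) = 753 - 4(21) = 669
v(9) = 669 - 4(753) = -2343
v(10) = (-2343) - 4(669) = -5019

-5019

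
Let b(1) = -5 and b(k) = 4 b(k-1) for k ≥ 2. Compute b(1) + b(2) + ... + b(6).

-6825

b(2) = 4·(-5) = -20
b(3) = 4·(-20) = -80
b(4) = 4·(-80) = -320
b(5) = 4·(-320) = -1280
b(6) = 4·(-1280) = -5120
Sum = (-5) + (-20) + (-80) + (-320) + (-1280) + (-5120) = -6825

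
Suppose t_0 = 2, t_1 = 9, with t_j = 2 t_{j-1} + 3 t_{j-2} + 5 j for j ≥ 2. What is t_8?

t_2 = 2(9) + 3(2) + 10 = 34
t_3 = 2(34) + 3(9) + 15 = 110
t_4 = 2(110) + 3(34) + 20 = 342
t_5 = 2(342) + 3(110) + 25 = 1039
t_6 = 2(1039) + 3(342) + 30 = 3134
t_7 = 2(3134) + 3(1039) + 35 = 9420
t_8 = 2(9420) + 3(3134) + 40 = 28282

28282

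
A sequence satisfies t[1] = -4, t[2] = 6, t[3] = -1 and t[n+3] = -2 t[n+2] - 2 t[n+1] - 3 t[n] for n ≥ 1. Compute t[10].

t[4] = -2*(-1) - 2*6 - 3*(-4) = 2
t[5] = -2*2 - 2*(-1) - 3*6 = -20
t[6] = -2*(-20) - 2*2 - 3*(-1) = 39
t[7] = -2*39 - 2*(-20) - 3*2 = -44
t[8] = -2*(-44) - 2*39 - 3*(-20) = 70
t[9] = -2*70 - 2*(-44) - 3*39 = -169
t[10] = -2*(-169) - 2*70 - 3*(-44) = 330

330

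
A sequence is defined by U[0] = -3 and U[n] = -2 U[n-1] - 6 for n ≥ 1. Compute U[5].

U[1] = -2·(-3) - 6 = 0
U[2] = -2·0 - 6 = -6
U[3] = -2·(-6) - 6 = 6
U[4] = -2·6 - 6 = -18
U[5] = -2·(-18) - 6 = 30

30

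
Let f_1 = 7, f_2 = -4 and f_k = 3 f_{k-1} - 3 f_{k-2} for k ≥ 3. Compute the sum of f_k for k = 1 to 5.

f_3 = 3*(-4) - 3*7 = -33
f_4 = 3*(-33) - 3*(-4) = -87
f_5 = 3*(-87) - 3*(-33) = -162
Sum = 7 + (-4) + (-33) + (-87) + (-162) = -279

-279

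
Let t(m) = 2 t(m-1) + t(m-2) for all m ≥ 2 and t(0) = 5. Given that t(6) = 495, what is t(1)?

Let t(1) = z.
t(2) = 5 + 2z
t(3) = 10 + 5z
t(4) = 25 + 12z
t(5) = 60 + 29z
t(6) = 145 + 70z
So 145 + 70z = 495, giving z = 5.

5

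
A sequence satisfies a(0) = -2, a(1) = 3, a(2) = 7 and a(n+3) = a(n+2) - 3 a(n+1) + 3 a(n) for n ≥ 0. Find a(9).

a(3) = 7 - 3(3) + 3(-2) = -8
a(4) = (-8) - 3(7) + 3(3) = -20
a(5) = (-20) - 3(-8) + 3(7) = 25
a(6) = 25 - 3(-20) + 3(-8) = 61
a(7) = 61 - 3(25) + 3(-20) = -74
a(8) = (-74) - 3(61) + 3(25) = -182
a(9) = (-182) - 3(-74) + 3(61) = 223

223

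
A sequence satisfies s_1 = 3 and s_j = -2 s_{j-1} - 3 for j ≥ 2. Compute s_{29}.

The fixed point is -3/(1 + 2) = -1, so s_j + 1 = -2(s_{j-1} + 1).
Hence s_j = 4·(-2)^{j-1} - 1.
s_{29} = 4·(-2)^{28} - 1 = 4·268435456 - 1 = 1073741823.

1073741823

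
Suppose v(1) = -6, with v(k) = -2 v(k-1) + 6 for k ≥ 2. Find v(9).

-2046

v(2) = -2·(-6) + 6 = 18
v(3) = -2·18 + 6 = -30
v(4) = -2·(-30) + 6 = 66
v(5) = -2·66 + 6 = -126
v(6) = -2·(-126) + 6 = 258
v(7) = -2·258 + 6 = -510
v(8) = -2·(-510) + 6 = 1026
v(9) = -2·1026 + 6 = -2046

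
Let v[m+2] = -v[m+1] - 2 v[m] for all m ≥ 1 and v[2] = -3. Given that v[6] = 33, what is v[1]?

Let v[1] = y.
v[3] = 3 - 2y
v[4] = 3 + 2y
v[5] = -9 + 2y
v[6] = 3 - 6y
So 3 - 6y = 33, giving y = -5.

-5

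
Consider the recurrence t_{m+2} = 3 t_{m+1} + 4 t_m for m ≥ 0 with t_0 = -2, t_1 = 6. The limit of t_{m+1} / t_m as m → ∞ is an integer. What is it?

The characteristic equation is r^2 - 3r - 4 = 0, which factors as (r - 4)(r + 1) = 0.
So the roots are 4 and -1. Since |4| > |-1| and the coefficient of 4^m is non-zero, the ratio tends to 4.

4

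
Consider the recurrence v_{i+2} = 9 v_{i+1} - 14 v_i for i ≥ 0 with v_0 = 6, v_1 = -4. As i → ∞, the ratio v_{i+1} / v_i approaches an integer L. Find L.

7

The characteristic equation is r^2 - 9r + 14 = 0, which factors as (r - 7)(r - 2) = 0.
So the roots are 7 and 2. Since |7| > |2| and the coefficient of 7^i is non-zero, the ratio tends to 7.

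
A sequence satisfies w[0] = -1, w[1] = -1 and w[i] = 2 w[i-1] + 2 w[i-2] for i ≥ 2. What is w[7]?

w[2] = 2*(-1) + 2*(-1) = -4
w[3] = 2*(-4) + 2*(-1) = -10
w[4] = 2*(-10) + 2*(-4) = -28
w[5] = 2*(-28) + 2*(-10) = -76
w[6] = 2*(-76) + 2*(-28) = -208
w[7] = 2*(-208) + 2*(-76) = -568

-568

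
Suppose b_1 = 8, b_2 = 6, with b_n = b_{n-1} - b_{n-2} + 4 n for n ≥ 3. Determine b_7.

32

b_3 = 6 - 8 + 12 = 10
b_4 = 10 - 6 + 16 = 20
b_5 = 20 - 10 + 20 = 30
b_6 = 30 - 20 + 24 = 34
b_7 = 34 - 30 + 28 = 32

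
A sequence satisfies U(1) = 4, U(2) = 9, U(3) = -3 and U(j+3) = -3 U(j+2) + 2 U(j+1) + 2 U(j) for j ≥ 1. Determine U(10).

45807

U(4) = -3(-3) + 2(9) + 2(4) = 35
U(5) = -3(35) + 2(-3) + 2(9) = -93
U(6) = -3(-93) + 2(35) + 2(-3) = 343
U(7) = -3(343) + 2(-93) + 2(35) = -1145
U(8) = -3(-1145) + 2(343) + 2(-93) = 3935
U(9) = -3(3935) + 2(-1145) + 2(343) = -13409
U(10) = -3(-13409) + 2(3935) + 2(-1145) = 45807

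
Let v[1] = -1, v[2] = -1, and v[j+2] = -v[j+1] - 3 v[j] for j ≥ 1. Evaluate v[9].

4

v[3] = -(-1) - 3(-1) = 4
v[4] = -4 - 3(-1) = -1
v[5] = -(-1) - 3(4) = -11
v[6] = -(-11) - 3(-1) = 14
v[7] = -14 - 3(-11) = 19
v[8] = -19 - 3(14) = -61
v[9] = -(-61) - 3(19) = 4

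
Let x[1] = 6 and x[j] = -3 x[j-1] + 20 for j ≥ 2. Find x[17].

The fixed point is 20/(1 + 3) = 5, so x[j] - 5 = -3(x[j-1] - 5).
Hence x[j] = 1·(-3)^{j-1} + 5.
x[17] = 1·(-3)^{16} + 5 = 1·43046721 + 5 = 43046726.

43046726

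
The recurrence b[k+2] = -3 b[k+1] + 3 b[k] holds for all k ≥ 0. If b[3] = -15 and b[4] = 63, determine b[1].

Rearranging, b[k-2] = (b[k] + 3 b[k-1]) / 3.
b[2] = (63 + 3(-15)) / 3 = 18/3 = 6
b[1] = (-15 + 3(6)) / 3 = 3/3 = 1

1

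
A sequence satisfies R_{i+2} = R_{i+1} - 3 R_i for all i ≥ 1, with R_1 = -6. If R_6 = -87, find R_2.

3

Let R_2 = y.
R_3 = 18 + y
R_4 = 18 - 2y
R_5 = -36 - 5y
R_6 = -90 + y
So -90 + y = -87, giving y = 3.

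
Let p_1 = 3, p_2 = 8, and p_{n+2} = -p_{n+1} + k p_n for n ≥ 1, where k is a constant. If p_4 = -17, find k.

p_3 = -8 + 3k
p_4 = 8 + 5k
So 8 + 5k = -17, giving k = -5.

-5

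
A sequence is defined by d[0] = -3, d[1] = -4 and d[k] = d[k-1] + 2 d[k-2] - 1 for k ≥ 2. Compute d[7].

-340

d[2] = (-4) + 2*(-3) - 1 = -11
d[3] = (-11) + 2*(-4) - 1 = -20
d[4] = (-20) + 2*(-11) - 1 = -43
d[5] = (-43) + 2*(-20) - 1 = -84
d[6] = (-84) + 2*(-43) - 1 = -171
d[7] = (-171) + 2*(-84) - 1 = -340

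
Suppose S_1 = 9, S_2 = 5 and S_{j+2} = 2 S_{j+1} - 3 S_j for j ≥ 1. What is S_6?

53

S_3 = 2*5 - 3*9 = -17
S_4 = 2*(-17) - 3*5 = -49
S_5 = 2*(-49) - 3*(-17) = -47
S_6 = 2*(-47) - 3*(-49) = 53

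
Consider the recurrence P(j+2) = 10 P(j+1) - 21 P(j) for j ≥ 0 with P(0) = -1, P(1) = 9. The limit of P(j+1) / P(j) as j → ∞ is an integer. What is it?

7

The characteristic equation is r^2 - 10r + 21 = 0, which factors as (r - 7)(r - 3) = 0.
So the roots are 7 and 3. Since |7| > |3| and the coefficient of 7^j is non-zero, the ratio tends to 7.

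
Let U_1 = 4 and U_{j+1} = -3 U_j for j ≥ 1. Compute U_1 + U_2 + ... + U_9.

U_2 = -3·4 = -12
U_3 = -3·(-12) = 36
U_4 = -3·36 = -108
U_5 = -3·(-108) = 324
U_6 = -3·324 = -972
U_7 = -3·(-972) = 2916
U_8 = -3·2916 = -8748
U_9 = -3·(-8748) = 26244
Sum = 4 + (-12) + 36 + (-108) + 324 + (-972) + 2916 + (-8748) + 26244 = 19684

19684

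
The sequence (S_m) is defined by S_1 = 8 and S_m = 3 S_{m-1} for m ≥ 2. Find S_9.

52488

S_2 = 3(8) = 24
S_3 = 3(24) = 72
S_4 = 3(72) = 216
S_5 = 3(216) = 648
S_6 = 3(648) = 1944
S_7 = 3(1944) = 5832
S_8 = 3(5832) = 17496
S_9 = 3(17496) = 52488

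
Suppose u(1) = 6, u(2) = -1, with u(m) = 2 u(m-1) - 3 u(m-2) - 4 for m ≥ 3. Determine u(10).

-1273

u(3) = 2(-1) - 3(6) - 4 = -24
u(4) = 2(-24) - 3(-1) - 4 = -49
u(5) = 2(-49) - 3(-24) - 4 = -30
u(6) = 2(-30) - 3(-49) - 4 = 83
u(7) = 2(83) - 3(-30) - 4 = 252
u(8) = 2(252) - 3(83) - 4 = 251
u(9) = 2(251) - 3(252) - 4 = -258
u(10) = 2(-258) - 3(251) - 4 = -1273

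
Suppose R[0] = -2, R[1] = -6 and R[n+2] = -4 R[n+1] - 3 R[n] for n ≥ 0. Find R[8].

26238

R[2] = -4(-6) - 3(-2) = 30
R[3] = -4(30) - 3(-6) = -102
R[4] = -4(-102) - 3(30) = 318
R[5] = -4(318) - 3(-102) = -966
R[6] = -4(-966) - 3(318) = 2910
R[7] = -4(2910) - 3(-966) = -8742
R[8] = -4(-8742) - 3(2910) = 26238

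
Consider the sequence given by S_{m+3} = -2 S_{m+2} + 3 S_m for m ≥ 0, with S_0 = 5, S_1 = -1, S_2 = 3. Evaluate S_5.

51

S_3 = -2*3 + 3*5 = 9
S_4 = -2*9 + 3*(-1) = -21
S_5 = -2*(-21) + 3*3 = 51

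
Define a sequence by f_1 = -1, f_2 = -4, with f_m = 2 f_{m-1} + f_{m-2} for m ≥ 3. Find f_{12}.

f_3 = 2(-4) + (-1) = -9
f_4 = 2(-9) + (-4) = -22
f_5 = 2(-22) + (-9) = -53
f_6 = 2(-53) + (-22) = -128
f_7 = 2(-128) + (-53) = -309
f_8 = 2(-309) + (-128) = -746
f_9 = 2(-746) + (-309) = -1801
f_{10} = 2(-1801) + (-746) = -4348
f_{11} = 2(-4348) + (-1801) = -10497
f_{12} = 2(-10497) + (-4348) = -25342

-25342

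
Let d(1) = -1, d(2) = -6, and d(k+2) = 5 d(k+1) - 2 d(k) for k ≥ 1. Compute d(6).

d(3) = 5·(-6) - 2·(-1) = -28
d(4) = 5·(-28) - 2·(-6) = -128
d(5) = 5·(-128) - 2·(-28) = -584
d(6) = 5·(-584) - 2·(-128) = -2664

-2664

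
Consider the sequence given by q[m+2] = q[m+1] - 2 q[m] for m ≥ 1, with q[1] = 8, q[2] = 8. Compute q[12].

360

q[3] = 8 - 2(8) = -8
q[4] = (-8) - 2(8) = -24
q[5] = (-24) - 2(-8) = -8
q[6] = (-8) - 2(-24) = 40
q[7] = 40 - 2(-8) = 56
q[8] = 56 - 2(40) = -24
q[9] = (-24) - 2(56) = -136
q[10] = (-136) - 2(-24) = -88
q[11] = (-88) - 2(-136) = 184
q[12] = 184 - 2(-88) = 360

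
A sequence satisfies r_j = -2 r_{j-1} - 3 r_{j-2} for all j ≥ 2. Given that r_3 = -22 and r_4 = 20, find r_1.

Rearranging, r_{j-2} = (r_j + 2 r_{j-1}) / -3.
r_2 = (20 + 2(-22)) / -3 = -24/-3 = 8
r_1 = (-22 + 2(8)) / -3 = -6/-3 = 2

2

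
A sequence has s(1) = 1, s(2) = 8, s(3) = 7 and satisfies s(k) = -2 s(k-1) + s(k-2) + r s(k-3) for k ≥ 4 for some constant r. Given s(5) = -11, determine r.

-5

s(4) = -6 + r
s(5) = 19 + 6r
So 19 + 6r = -11, giving r = -5.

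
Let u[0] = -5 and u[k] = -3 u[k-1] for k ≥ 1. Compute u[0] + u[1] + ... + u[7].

8200

u[1] = -3*(-5) = 15
u[2] = -3*15 = -45
u[3] = -3*(-45) = 135
u[4] = -3*135 = -405
u[5] = -3*(-405) = 1215
u[6] = -3*1215 = -3645
u[7] = -3*(-3645) = 10935
Sum = (-5) + 15 + (-45) + 135 + (-405) + 1215 + (-3645) + 10935 = 8200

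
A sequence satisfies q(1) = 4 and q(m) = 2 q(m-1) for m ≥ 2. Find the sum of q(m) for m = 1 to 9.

2044

q(2) = 2*4 = 8
q(3) = 2*8 = 16
q(4) = 2*16 = 32
q(5) = 2*32 = 64
q(6) = 2*64 = 128
q(7) = 2*128 = 256
q(8) = 2*256 = 512
q(9) = 2*512 = 1024
Sum = 4 + 8 + 16 + 32 + 64 + 128 + 256 + 512 + 1024 = 2044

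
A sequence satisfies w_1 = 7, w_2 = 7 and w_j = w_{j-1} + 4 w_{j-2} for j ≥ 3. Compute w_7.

1267

w_3 = 7 + 4*7 = 35
w_4 = 35 + 4*7 = 63
w_5 = 63 + 4*35 = 203
w_6 = 203 + 4*63 = 455
w_7 = 455 + 4*203 = 1267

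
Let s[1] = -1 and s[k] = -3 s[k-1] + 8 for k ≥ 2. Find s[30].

205891132094651

The fixed point is 8/(1 + 3) = 2, so s[k] - 2 = -3(s[k-1] - 2).
Hence s[k] = -3·(-3)^{k-1} + 2.
s[30] = -3·(-3)^{29} + 2 = -3·-68630377364883 + 2 = 205891132094651.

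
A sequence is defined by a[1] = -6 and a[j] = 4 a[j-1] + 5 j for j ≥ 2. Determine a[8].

-34604

a[2] = 4(-6) + 10 = -14
a[3] = 4(-14) + 15 = -41
a[4] = 4(-41) + 20 = -144
a[5] = 4(-144) + 25 = -551
a[6] = 4(-551) + 30 = -2174
a[7] = 4(-2174) + 35 = -8661
a[8] = 4(-8661) + 40 = -34604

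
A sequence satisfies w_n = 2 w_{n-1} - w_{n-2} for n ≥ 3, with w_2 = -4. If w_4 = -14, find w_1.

1

Let w_1 = x.
w_3 = -8 - x
w_4 = -12 - 2x
So -12 - 2x = -14, giving x = 1.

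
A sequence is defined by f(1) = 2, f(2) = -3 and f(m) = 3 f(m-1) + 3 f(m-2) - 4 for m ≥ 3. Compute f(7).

-1846

f(3) = 3·(-3) + 3·2 - 4 = -7
f(4) = 3·(-7) + 3·(-3) - 4 = -34
f(5) = 3·(-34) + 3·(-7) - 4 = -127
f(6) = 3·(-127) + 3·(-34) - 4 = -487
f(7) = 3·(-487) + 3·(-127) - 4 = -1846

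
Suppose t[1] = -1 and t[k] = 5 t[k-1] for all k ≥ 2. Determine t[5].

-625

t[2] = 5·(-1) = -5
t[3] = 5·(-5) = -25
t[4] = 5·(-25) = -125
t[5] = 5·(-125) = -625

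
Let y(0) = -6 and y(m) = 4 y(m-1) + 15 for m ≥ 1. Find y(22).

The fixed point is 15/(1 - 4) = -5, so y(m) + 5 = 4(y(m-1) + 5).
Hence y(m) = -1·4^m - 5.
y(22) = -1·4^{22} - 5 = -1·17592186044416 - 5 = -17592186044421.

-17592186044421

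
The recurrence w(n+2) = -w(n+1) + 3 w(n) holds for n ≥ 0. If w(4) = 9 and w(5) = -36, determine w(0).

Rearranging, w(n-2) = (w(n) + w(n-1)) / 3.
w(3) = (-36 + 9) / 3 = -27/3 = -9
w(2) = (9 + (-9)) / 3 = 0/3 = 0
w(1) = (-9 + 0) / 3 = -9/3 = -3
w(0) = (0 + (-3)) / 3 = -3/3 = -1

-1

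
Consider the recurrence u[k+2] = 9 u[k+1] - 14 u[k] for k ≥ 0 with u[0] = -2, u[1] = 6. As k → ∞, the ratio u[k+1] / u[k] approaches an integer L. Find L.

7

The characteristic equation is r^2 - 9r + 14 = 0, which factors as (r - 7)(r - 2) = 0.
So the roots are 7 and 2. Since |7| > |2| and the coefficient of 7^k is non-zero, the ratio tends to 7.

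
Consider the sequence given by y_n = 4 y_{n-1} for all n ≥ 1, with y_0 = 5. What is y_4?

1280

y_1 = 4·5 = 20
y_2 = 4·20 = 80
y_3 = 4·80 = 320
y_4 = 4·320 = 1280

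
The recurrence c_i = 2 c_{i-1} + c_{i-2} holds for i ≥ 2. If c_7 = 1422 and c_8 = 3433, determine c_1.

8

Rearranging, c_{i-2} = c_i - 2 c_{i-1}.
c_6 = 3433 - 2*1422 = 589
c_5 = 1422 - 2*589 = 244
c_4 = 589 - 2*244 = 101
c_3 = 244 - 2*101 = 42
c_2 = 101 - 2*42 = 17
c_1 = 42 - 2*17 = 8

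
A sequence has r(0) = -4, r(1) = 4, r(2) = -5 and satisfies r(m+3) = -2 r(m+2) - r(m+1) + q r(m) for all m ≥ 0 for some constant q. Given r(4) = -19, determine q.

r(3) = 6 - 4q
r(4) = -7 + 12q
So -7 + 12q = -19, giving q = -1.

-1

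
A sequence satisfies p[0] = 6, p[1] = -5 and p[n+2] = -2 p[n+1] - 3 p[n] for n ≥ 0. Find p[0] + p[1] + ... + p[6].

117

p[2] = -2(-5) - 3(6) = -8
p[3] = -2(-8) - 3(-5) = 31
p[4] = -2(31) - 3(-8) = -38
p[5] = -2(-38) - 3(31) = -17
p[6] = -2(-17) - 3(-38) = 148
Sum = 6 + (-5) + (-8) + 31 + (-38) + (-17) + 148 = 117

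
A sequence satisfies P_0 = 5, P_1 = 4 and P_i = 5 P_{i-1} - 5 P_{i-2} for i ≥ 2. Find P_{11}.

-1809375

P_2 = 5*4 - 5*5 = -5
P_3 = 5*(-5) - 5*4 = -45
P_4 = 5*(-45) - 5*(-5) = -200
P_5 = 5*(-200) - 5*(-45) = -775
P_6 = 5*(-775) - 5*(-200) = -2875
P_7 = 5*(-2875) - 5*(-775) = -10500
P_8 = 5*(-10500) - 5*(-2875) = -38125
P_9 = 5*(-38125) - 5*(-10500) = -138125
P_{10} = 5*(-138125) - 5*(-38125) = -500000
P_{11} = 5*(-500000) - 5*(-138125) = -1809375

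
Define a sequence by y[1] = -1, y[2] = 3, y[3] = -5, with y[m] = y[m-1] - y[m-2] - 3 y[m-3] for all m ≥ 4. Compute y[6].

11

y[4] = (-5) - 3 - 3*(-1) = -5
y[5] = (-5) - (-5) - 3*3 = -9
y[6] = (-9) - (-5) - 3*(-5) = 11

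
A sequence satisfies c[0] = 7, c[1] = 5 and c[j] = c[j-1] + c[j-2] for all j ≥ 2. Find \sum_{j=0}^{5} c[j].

116

c[2] = 5 + 7 = 12
c[3] = 12 + 5 = 17
c[4] = 17 + 12 = 29
c[5] = 29 + 17 = 46
Sum = 7 + 5 + 12 + 17 + 29 + 46 = 116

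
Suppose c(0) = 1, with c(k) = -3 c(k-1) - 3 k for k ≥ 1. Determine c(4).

c(1) = -3(1) - 3 = -6
c(2) = -3(-6) - 6 = 12
c(3) = -3(12) - 9 = -45
c(4) = -3(-45) - 12 = 123

123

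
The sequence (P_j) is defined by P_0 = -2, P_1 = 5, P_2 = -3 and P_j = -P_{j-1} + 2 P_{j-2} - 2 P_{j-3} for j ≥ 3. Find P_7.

P_3 = -(-3) + 2(5) - 2(-2) = 17
P_4 = -17 + 2(-3) - 2(5) = -33
P_5 = -(-33) + 2(17) - 2(-3) = 73
P_6 = -73 + 2(-33) - 2(17) = -173
P_7 = -(-173) + 2(73) - 2(-33) = 385

385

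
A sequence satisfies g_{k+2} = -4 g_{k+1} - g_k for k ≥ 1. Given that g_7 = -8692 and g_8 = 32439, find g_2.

9

Rearranging, g_{k-2} = -(g_k + 4 g_{k-1}).
g_6 = -(32439 + 4·(-8692)) = 2329
g_5 = -(-8692 + 4·2329) = -624
g_4 = -(2329 + 4·(-624)) = 167
g_3 = -(-624 + 4·167) = -44
g_2 = -(167 + 4·(-44)) = 9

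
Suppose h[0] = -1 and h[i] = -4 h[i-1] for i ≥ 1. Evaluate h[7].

16384

h[1] = -4(-1) = 4
h[2] = -4(4) = -16
h[3] = -4(-16) = 64
h[4] = -4(64) = -256
h[5] = -4(-256) = 1024
h[6] = -4(1024) = -4096
h[7] = -4(-4096) = 16384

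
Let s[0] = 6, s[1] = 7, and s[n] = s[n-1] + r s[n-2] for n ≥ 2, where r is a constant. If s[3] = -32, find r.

-3

s[2] = 7 + 6r
s[3] = 7 + 13r
So 7 + 13r = -32, giving r = -3.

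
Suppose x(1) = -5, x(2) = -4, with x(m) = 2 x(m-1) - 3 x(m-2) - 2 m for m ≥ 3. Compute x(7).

x(3) = 2*(-4) - 3*(-5) - 6 = 1
x(4) = 2*1 - 3*(-4) - 8 = 6
x(5) = 2*6 - 3*1 - 10 = -1
x(6) = 2*(-1) - 3*6 - 12 = -32
x(7) = 2*(-32) - 3*(-1) - 14 = -75

-75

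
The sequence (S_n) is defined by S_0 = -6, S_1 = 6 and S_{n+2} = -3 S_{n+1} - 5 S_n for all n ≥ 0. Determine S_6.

S_2 = -3(6) - 5(-6) = 12
S_3 = -3(12) - 5(6) = -66
S_4 = -3(-66) - 5(12) = 138
S_5 = -3(138) - 5(-66) = -84
S_6 = -3(-84) - 5(138) = -438

-438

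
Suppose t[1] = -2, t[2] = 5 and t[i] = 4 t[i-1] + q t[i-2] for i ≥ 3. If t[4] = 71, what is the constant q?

t[3] = 20 - 2q
t[4] = 80 - 3q
So 80 - 3q = 71, giving q = 3.

3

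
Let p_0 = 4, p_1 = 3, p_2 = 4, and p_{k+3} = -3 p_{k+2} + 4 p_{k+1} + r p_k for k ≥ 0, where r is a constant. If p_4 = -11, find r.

p_3 = 4r
p_4 = 16 - 9r
So 16 - 9r = -11, giving r = 3.

3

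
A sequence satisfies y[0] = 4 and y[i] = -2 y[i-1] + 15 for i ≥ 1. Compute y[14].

-16379

The fixed point is 15/(1 + 2) = 5, so y[i] - 5 = -2(y[i-1] - 5).
Hence y[i] = -1·(-2)^i + 5.
y[14] = -1·(-2)^{14} + 5 = -1·16384 + 5 = -16379.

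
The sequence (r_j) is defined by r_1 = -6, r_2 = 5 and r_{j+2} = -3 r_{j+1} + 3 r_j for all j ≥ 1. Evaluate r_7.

-6318

r_3 = -3*5 + 3*(-6) = -33
r_4 = -3*(-33) + 3*5 = 114
r_5 = -3*114 + 3*(-33) = -441
r_6 = -3*(-441) + 3*114 = 1665
r_7 = -3*1665 + 3*(-441) = -6318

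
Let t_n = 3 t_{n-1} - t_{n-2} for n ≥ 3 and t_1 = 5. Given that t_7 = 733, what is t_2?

Let t_2 = w.
t_3 = -5 + 3w
t_4 = -15 + 8w
t_5 = -40 + 21w
t_6 = -105 + 55w
t_7 = -275 + 144w
So -275 + 144w = 733, giving w = 7.

7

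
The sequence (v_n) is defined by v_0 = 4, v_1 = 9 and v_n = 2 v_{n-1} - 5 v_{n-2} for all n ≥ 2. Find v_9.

-6591

v_2 = 2(9) - 5(4) = -2
v_3 = 2(-2) - 5(9) = -49
v_4 = 2(-49) - 5(-2) = -88
v_5 = 2(-88) - 5(-49) = 69
v_6 = 2(69) - 5(-88) = 578
v_7 = 2(578) - 5(69) = 811
v_8 = 2(811) - 5(578) = -1268
v_9 = 2(-1268) - 5(811) = -6591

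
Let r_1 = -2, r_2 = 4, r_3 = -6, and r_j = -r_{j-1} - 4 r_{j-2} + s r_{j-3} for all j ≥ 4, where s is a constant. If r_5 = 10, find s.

-4

r_4 = -10 - 2s
r_5 = 34 + 6s
So 34 + 6s = 10, giving s = -4.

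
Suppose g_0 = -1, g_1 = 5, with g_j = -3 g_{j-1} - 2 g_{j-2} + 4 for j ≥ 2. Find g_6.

g_2 = -3·5 - 2·(-1) + 4 = -9
g_3 = -3·(-9) - 2·5 + 4 = 21
g_4 = -3·21 - 2·(-9) + 4 = -41
g_5 = -3·(-41) - 2·21 + 4 = 85
g_6 = -3·85 - 2·(-41) + 4 = -169

-169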